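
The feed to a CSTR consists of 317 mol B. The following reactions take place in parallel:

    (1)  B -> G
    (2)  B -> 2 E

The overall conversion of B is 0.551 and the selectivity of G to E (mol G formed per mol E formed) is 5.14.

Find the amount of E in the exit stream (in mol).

31 mol

Conversion of B: B consumed = 0.551 × 317 = 174.7 mol = 1ξ₁ + 1ξ₂.
Selectivity: 1ξ₁ / (2ξ₂) = 5.14 → ξ₁ = 10.28 ξ₂.
Substitute: (1·10.28 + 1) ξ₂ = 174.7 → ξ₂ = 15.48 mol, ξ₁ = 159.2 mol.
Outlet amounts (n = n₀ + Σ ν·ξ):
  B: 317 − 1(159.2) − 1(15.48) = 142.3
  G: 0 + 1(159.2) = 159.2
  E: 0 + 2(15.48) = 30.97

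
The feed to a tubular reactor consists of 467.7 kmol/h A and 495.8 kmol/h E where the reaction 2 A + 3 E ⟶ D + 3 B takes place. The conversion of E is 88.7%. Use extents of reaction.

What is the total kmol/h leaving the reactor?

817 kmol/h

E reacted = 0.887 × 495.8 = 439.8 kmol/h; ν_E = −3, so ξ = 439.8/3 = 146.6 kmol/h.
Outlet amounts (n = n₀ + ν ξ):
  A: 467.7 − 2(146.6) = 174.5
  E: 495.8 − 3(146.6) = 56.03
  D: 0 + 1(146.6) = 146.6
  B: 0 + 3(146.6) = 439.8
Total out = 174.5 + 56.03 + 146.6 + 439.8 = 816.9 kmol/h.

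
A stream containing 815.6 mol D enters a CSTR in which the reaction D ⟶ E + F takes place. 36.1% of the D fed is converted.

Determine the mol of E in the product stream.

D reacted = 0.361 × 815.6 = 294.4 mol; ν_D = −1, so ξ = 294.4/1 = 294.4 mol.
Outlet amounts (n = n₀ + ν ξ):
  D: 815.6 − 1(294.4) = 521.2
  E: 0 + 1(294.4) = 294.4
  F: 0 + 1(294.4) = 294.4

294 mol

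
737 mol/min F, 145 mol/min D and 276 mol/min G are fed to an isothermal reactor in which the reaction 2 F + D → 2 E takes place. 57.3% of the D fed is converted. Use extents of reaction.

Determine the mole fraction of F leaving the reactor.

D reacted = 0.573 × 145 = 83.08 mol/min; ν_D = −1, so ξ = 83.08/1 = 83.08 mol/min.
Outlet amounts (n = n₀ + ν ξ):
  F: 737 − 2(83.08) = 570.8
  D: 145 − 1(83.08) = 61.92
  E: 0 + 2(83.08) = 166.2
  G: 276 (inert)
Total out = 1075 mol/min; y_F = 570.8 / 1075 = 0.531.

0.531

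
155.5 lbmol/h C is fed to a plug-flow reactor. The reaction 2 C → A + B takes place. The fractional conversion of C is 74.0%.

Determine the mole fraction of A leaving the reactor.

0.37

C reacted = 0.74 × 155.5 = 115.1 lbmol/h; ν_C = −2, so ξ = 115.1/2 = 57.53 lbmol/h.
Outlet amounts (n = n₀ + ν ξ):
  C: 155.5 − 2(57.53) = 40.43
  A: 0 + 1(57.53) = 57.53
  B: 0 + 1(57.53) = 57.53
Total out = 155.5 lbmol/h; y_A = 57.53 / 155.5 = 0.37.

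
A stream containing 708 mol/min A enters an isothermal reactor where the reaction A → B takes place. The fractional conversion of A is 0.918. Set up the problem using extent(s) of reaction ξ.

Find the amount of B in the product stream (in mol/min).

650 mol/min

A reacted = 0.918 × 708 = 649.9 mol/min; ν_A = −1, so ξ = 649.9/1 = 649.9 mol/min.
Outlet amounts (n = n₀ + ν ξ):
  A: 708 − 1(649.9) = 58.06
  B: 0 + 1(649.9) = 649.9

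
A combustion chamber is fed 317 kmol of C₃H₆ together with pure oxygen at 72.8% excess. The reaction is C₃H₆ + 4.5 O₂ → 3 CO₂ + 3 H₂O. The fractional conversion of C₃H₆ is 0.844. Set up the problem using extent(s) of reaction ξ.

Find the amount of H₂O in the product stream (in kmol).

803 kmol

Stoichiometric O₂ = 4.5 × 317 = 1426 kmol; O₂ fed = 1426 × 1.728 = 2465 kmol.
Fuel reacted = 0.844 × 317 → ξ = 267.5 kmol.
Outlet (n = n₀ + ν ξ):
  C₃H₆: 317 − 1(267.5) = 49.45
  O₂: 2465 − 4.5(267.5) = 1261
  CO₂: 0 + 3(267.5) = 802.6
  H₂O: 0 + 3(267.5) = 802.6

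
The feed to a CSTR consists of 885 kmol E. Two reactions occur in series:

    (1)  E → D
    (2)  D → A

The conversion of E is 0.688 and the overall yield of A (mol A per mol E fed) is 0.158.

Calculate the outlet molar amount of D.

Conversion of E: E consumed = 1ξ₁ = 0.688 × 885 → ξ₁ = 608.9 kmol.
Yield of A: 1ξ₂ / 885 = 0.158 → ξ₂ = 139.8 kmol.
Outlet amounts (n = n₀ + Σ ν·ξ):
  E: 885 − 1(608.9) = 276.1
  D: 0 + 1(608.9) − 1(139.8) = 469
  A: 0 + 1(139.8) = 139.8

469 kmol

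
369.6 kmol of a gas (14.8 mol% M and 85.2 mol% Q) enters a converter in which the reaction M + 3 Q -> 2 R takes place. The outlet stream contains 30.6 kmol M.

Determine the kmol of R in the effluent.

48.2 kmol

For M: n = n₀ − 1ξ → 30.6 = 54.7 − 1ξ, giving ξ = 24.1 kmol.
Outlet amounts (n = n₀ + ν ξ):
  M: 54.7 − 1(24.1) = 30.6
  Q: 314.9 − 3(24.1) = 242.6
  R: 0 + 2(24.1) = 48.2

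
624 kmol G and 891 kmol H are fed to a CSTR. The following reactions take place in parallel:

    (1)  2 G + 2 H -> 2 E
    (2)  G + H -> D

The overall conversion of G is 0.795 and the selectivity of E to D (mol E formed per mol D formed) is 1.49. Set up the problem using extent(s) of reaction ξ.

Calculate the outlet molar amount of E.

297 kmol

Conversion of G: G consumed = 0.795 × 624 = 496.1 kmol = 2ξ₁ + 1ξ₂.
Selectivity: 2ξ₁ / (1ξ₂) = 1.49 → ξ₁ = 0.745 ξ₂.
Substitute: (2·0.745 + 1) ξ₂ = 496.1 → ξ₂ = 199.2 kmol, ξ₁ = 148.4 kmol.
Outlet amounts (n = n₀ + Σ ν·ξ):
  G: 624 − 2(148.4) − 1(199.2) = 127.9
  H: 891 − 2(148.4) − 1(199.2) = 394.9
  E: 0 + 2(148.4) = 296.9
  D: 0 + 1(199.2) = 199.2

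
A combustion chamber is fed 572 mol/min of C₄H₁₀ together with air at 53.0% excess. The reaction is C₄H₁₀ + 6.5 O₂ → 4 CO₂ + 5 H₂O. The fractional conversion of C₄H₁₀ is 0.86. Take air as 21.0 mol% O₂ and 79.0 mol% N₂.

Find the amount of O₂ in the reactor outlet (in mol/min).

Stoichiometric O₂ = 6.5 × 572 = 3718 mol/min; O₂ fed = 3718 × 1.530 = 5689 mol/min.
N₂ fed = 5689 × 79/21 = 21400 mol/min.
Fuel reacted = 0.86 × 572 → ξ = 491.9 mol/min.
Outlet (n = n₀ + ν ξ):
  C₄H₁₀: 572 − 1(491.9) = 80.08
  O₂: 5689 − 6.5(491.9) = 2491
  N₂: 21400 (inert)
  CO₂: 0 + 4(491.9) = 1968
  H₂O: 0 + 5(491.9) = 2460

2490 mol/min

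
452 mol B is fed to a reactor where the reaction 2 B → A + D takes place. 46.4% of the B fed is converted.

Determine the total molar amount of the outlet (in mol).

452 mol

B reacted = 0.464 × 452 = 209.7 mol; ν_B = −2, so ξ = 209.7/2 = 104.9 mol.
Outlet amounts (n = n₀ + ν ξ):
  B: 452 − 2(104.9) = 242.3
  A: 0 + 1(104.9) = 104.9
  D: 0 + 1(104.9) = 104.9
Total out = 242.3 + 104.9 + 104.9 = 452 mol.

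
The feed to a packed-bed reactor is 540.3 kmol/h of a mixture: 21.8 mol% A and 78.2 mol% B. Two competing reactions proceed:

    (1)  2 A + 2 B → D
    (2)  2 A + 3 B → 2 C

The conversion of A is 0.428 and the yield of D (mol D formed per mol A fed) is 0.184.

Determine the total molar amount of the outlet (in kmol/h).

Yield of D: 1ξ₁ / 117.8 = 0.184 → ξ₁ = 21.67 kmol/h.
Conversion of A: 2ξ₁ + 2ξ₂ = 0.428 × 117.8 = 50.41 → ξ₂ = 3.534 kmol/h.
Outlet amounts (n = n₀ + Σ ν·ξ):
  A: 117.8 − 2(21.67) − 2(3.534) = 67.37
  B: 422.5 − 2(21.67) − 3(3.534) = 368.6
  D: 0 + 1(21.67) = 21.67
  C: 0 + 2(3.534) = 7.067
Total out = 67.37 + 368.6 + 21.67 + 7.067 = 464.7 kmol/h.

465 kmol/h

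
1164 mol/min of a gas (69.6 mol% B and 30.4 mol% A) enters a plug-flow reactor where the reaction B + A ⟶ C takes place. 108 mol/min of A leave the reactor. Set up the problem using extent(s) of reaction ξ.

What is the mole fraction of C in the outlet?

For A: n = n₀ − 1ξ → 108 = 353.9 − 1ξ, giving ξ = 245.9 mol/min.
Outlet amounts (n = n₀ + ν ξ):
  B: 810.1 − 1(245.9) = 564.3
  A: 353.9 − 1(245.9) = 108
  C: 0 + 1(245.9) = 245.9
Total out = 918.1 mol/min; y_C = 245.9 / 918.1 = 0.2678.

0.268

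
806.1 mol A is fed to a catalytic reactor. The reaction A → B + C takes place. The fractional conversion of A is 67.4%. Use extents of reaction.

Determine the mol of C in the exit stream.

543 mol

A reacted = 0.674 × 806.1 = 543.3 mol; ν_A = −1, so ξ = 543.3/1 = 543.3 mol.
Outlet amounts (n = n₀ + ν ξ):
  A: 806.1 − 1(543.3) = 262.8
  B: 0 + 1(543.3) = 543.3
  C: 0 + 1(543.3) = 543.3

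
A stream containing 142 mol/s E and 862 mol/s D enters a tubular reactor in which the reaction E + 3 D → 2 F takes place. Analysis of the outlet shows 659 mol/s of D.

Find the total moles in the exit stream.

For D: n = n₀ − 3ξ → 659 = 862 − 3ξ, giving ξ = 67.67 mol/s.
Outlet amounts (n = n₀ + ν ξ):
  E: 142 − 1(67.67) = 74.33
  D: 862 − 3(67.67) = 659
  F: 0 + 2(67.67) = 135.3
Total out = 74.33 + 659 + 135.3 = 868.7 mol/s.

869 mol/s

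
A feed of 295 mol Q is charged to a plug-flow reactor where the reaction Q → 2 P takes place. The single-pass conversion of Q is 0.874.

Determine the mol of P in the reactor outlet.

Q reacted = 0.874 × 295 = 257.8 mol; ν_Q = −1, so ξ = 257.8/1 = 257.8 mol.
Outlet amounts (n = n₀ + ν ξ):
  Q: 295 − 1(257.8) = 37.17
  P: 0 + 2(257.8) = 515.7

516 mol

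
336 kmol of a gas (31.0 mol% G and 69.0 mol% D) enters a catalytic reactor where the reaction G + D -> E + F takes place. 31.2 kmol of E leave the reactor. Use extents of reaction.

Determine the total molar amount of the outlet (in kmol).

336 kmol

For E: n = n₀ + 1ξ → 31.2 = 0 + 1ξ, giving ξ = 31.2 kmol.
Outlet amounts (n = n₀ + ν ξ):
  G: 104.2 − 1(31.2) = 72.96
  D: 231.8 − 1(31.2) = 200.6
  E: 0 + 1(31.2) = 31.2
  F: 0 + 1(31.2) = 31.2
Total out = 72.96 + 200.6 + 31.2 + 31.2 = 336 kmol.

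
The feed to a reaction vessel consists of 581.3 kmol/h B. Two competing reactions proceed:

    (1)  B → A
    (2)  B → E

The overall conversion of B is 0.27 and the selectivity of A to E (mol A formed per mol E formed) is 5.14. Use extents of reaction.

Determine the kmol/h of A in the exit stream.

131 kmol/h

Conversion of B: B consumed = 0.27 × 581.3 = 157 kmol/h = 1ξ₁ + 1ξ₂.
Selectivity: 1ξ₁ / (1ξ₂) = 5.14 → ξ₁ = 5.14 ξ₂.
Substitute: (1·5.14 + 1) ξ₂ = 157 → ξ₂ = 25.56 kmol/h, ξ₁ = 131.4 kmol/h.
Outlet amounts (n = n₀ + Σ ν·ξ):
  B: 581.3 − 1(131.4) − 1(25.56) = 424.3
  A: 0 + 1(131.4) = 131.4
  E: 0 + 1(25.56) = 25.56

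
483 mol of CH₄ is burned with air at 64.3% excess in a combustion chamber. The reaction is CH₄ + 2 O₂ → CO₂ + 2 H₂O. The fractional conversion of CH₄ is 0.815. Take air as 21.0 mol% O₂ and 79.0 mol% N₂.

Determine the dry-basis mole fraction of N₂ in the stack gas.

Stoichiometric O₂ = 2 × 483 = 966 mol; O₂ fed = 966 × 1.643 = 1587 mol.
N₂ fed = 1587 × 79/21 = 5971 mol.
Fuel reacted = 0.815 × 483 → ξ = 393.6 mol.
Outlet (n = n₀ + ν ξ):
  CH₄: 483 − 1(393.6) = 89.36
  O₂: 1587 − 2(393.6) = 799.8
  N₂: 5971 (inert)
  CO₂: 0 + 1(393.6) = 393.6
  H₂O: 0 + 2(393.6) = 787.3
Dry total = 7254 mol; y_N₂ (dry) = 5971 / 7254 = 0.8231.

0.823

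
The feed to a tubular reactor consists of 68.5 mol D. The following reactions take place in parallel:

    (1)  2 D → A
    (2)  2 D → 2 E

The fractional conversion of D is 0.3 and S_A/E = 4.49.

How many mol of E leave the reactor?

Conversion of D: D consumed = 0.3 × 68.5 = 20.55 mol = 2ξ₁ + 2ξ₂.
Selectivity: 1ξ₁ / (2ξ₂) = 4.49 → ξ₁ = 8.98 ξ₂.
Substitute: (2·8.98 + 2) ξ₂ = 20.55 → ξ₂ = 1.03 mol, ξ₁ = 9.245 mol.
Outlet amounts (n = n₀ + Σ ν·ξ):
  D: 68.5 − 2(9.245) − 2(1.03) = 47.95
  A: 0 + 1(9.245) = 9.245
  E: 0 + 2(1.03) = 2.059

2.06 mol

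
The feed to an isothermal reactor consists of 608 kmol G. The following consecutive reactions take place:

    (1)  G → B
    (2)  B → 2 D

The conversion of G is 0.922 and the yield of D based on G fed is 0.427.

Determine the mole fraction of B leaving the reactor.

0.584

Conversion of G: G consumed = 1ξ₁ = 0.922 × 608 → ξ₁ = 560.6 kmol.
Yield of D: 2ξ₂ / 608 = 0.427 → ξ₂ = 129.8 kmol.
Outlet amounts (n = n₀ + Σ ν·ξ):
  G: 608 − 1(560.6) = 47.42
  B: 0 + 1(560.6) − 1(129.8) = 430.8
  D: 0 + 2(129.8) = 259.6
Total out = 737.8 kmol; y_B = 430.8 / 737.8 = 0.5838.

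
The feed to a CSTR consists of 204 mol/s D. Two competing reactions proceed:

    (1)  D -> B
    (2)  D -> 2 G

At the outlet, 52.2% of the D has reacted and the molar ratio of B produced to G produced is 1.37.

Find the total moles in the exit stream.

Conversion of D: D consumed = 0.522 × 204 = 106.5 mol/s = 1ξ₁ + 1ξ₂.
Selectivity: 1ξ₁ / (2ξ₂) = 1.37 → ξ₁ = 2.74 ξ₂.
Substitute: (1·2.74 + 1) ξ₂ = 106.5 → ξ₂ = 28.47 mol/s, ξ₁ = 78.02 mol/s.
Outlet amounts (n = n₀ + Σ ν·ξ):
  D: 204 − 1(78.02) − 1(28.47) = 97.51
  B: 0 + 1(78.02) = 78.02
  G: 0 + 2(28.47) = 56.95
Total out = 97.51 + 78.02 + 56.95 = 232.5 mol/s.

232 mol/s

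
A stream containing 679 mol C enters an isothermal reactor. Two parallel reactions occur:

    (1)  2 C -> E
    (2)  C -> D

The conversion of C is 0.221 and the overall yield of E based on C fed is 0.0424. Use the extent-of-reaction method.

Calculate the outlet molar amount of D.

Yield of E: 1ξ₁ / 679 = 0.0424 → ξ₁ = 28.79 mol.
Conversion of C: 2ξ₁ + 1ξ₂ = 0.221 × 679 = 150.1 → ξ₂ = 92.48 mol.
Outlet amounts (n = n₀ + Σ ν·ξ):
  C: 679 − 2(28.79) − 1(92.48) = 528.9
  E: 0 + 1(28.79) = 28.79
  D: 0 + 1(92.48) = 92.48

92.5 mol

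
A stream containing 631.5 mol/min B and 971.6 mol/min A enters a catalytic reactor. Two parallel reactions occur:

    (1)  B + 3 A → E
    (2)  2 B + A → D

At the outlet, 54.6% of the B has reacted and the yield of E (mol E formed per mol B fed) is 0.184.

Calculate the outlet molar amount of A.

509 mol/min

Yield of E: 1ξ₁ / 631.5 = 0.184 → ξ₁ = 116.2 mol/min.
Conversion of B: 1ξ₁ + 2ξ₂ = 0.546 × 631.5 = 344.8 → ξ₂ = 114.3 mol/min.
Outlet amounts (n = n₀ + Σ ν·ξ):
  B: 631.5 − 1(116.2) − 2(114.3) = 286.7
  A: 971.6 − 3(116.2) − 1(114.3) = 508.7
  E: 0 + 1(116.2) = 116.2
  D: 0 + 1(114.3) = 114.3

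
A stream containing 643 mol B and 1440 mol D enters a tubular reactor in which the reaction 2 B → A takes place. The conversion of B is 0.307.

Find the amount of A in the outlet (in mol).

98.7 mol

B reacted = 0.307 × 643 = 197.4 mol; ν_B = −2, so ξ = 197.4/2 = 98.7 mol.
Outlet amounts (n = n₀ + ν ξ):
  B: 643 − 2(98.7) = 445.6
  A: 0 + 1(98.7) = 98.7
  D: 1440 (inert)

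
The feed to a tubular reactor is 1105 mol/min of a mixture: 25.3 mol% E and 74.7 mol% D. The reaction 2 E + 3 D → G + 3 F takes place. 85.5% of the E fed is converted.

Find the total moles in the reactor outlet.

E reacted = 0.855 × 279.6 = 239 mol/min; ν_E = −2, so ξ = 239/2 = 119.5 mol/min.
Outlet amounts (n = n₀ + ν ξ):
  E: 279.6 − 2(119.5) = 40.54
  D: 825.4 − 3(119.5) = 466.9
  G: 0 + 1(119.5) = 119.5
  F: 0 + 3(119.5) = 358.5
Total out = 40.54 + 466.9 + 119.5 + 358.5 = 985.5 mol/min.

985 mol/min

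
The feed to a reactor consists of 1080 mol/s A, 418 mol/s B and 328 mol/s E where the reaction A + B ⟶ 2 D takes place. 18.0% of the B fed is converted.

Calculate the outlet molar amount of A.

1000 mol/s

B reacted = 0.18 × 418 = 75.24 mol/s; ν_B = −1, so ξ = 75.24/1 = 75.24 mol/s.
Outlet amounts (n = n₀ + ν ξ):
  A: 1080 − 1(75.24) = 1005
  B: 418 − 1(75.24) = 342.8
  D: 0 + 2(75.24) = 150.5
  E: 328 (inert)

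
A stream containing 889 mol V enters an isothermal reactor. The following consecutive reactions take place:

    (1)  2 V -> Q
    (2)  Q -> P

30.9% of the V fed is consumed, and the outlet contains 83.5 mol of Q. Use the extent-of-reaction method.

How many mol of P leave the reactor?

53.9 mol

Conversion of V: V consumed = 2ξ₁ = 0.309 × 889 → ξ₁ = 137.4 mol.
Q balance: n_Q = 0 + 1ξ₁ − 1ξ₂ = 83.5 → ξ₂ = (1·137.4 − 83.5)/1 = 53.85 mol.
Outlet amounts (n = n₀ + Σ ν·ξ):
  V: 889 − 2(137.4) = 614.3
  Q: 0 + 1(137.4) − 1(53.85) = 83.5
  P: 0 + 1(53.85) = 53.85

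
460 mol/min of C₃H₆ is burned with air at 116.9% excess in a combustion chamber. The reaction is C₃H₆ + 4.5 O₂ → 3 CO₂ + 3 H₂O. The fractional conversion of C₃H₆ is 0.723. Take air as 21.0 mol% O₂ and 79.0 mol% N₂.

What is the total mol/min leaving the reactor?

22000 mol/min

Stoichiometric O₂ = 4.5 × 460 = 2070 mol/min; O₂ fed = 2070 × 2.169 = 4490 mol/min.
N₂ fed = 4490 × 79/21 = 16890 mol/min.
Fuel reacted = 0.723 × 460 → ξ = 332.6 mol/min.
Outlet (n = n₀ + ν ξ):
  C₃H₆: 460 − 1(332.6) = 127.4
  O₂: 4490 − 4.5(332.6) = 2993
  N₂: 16890 (inert)
  CO₂: 0 + 3(332.6) = 997.7
  H₂O: 0 + 3(332.6) = 997.7
Total out = 127.4 + 2993 + 16890 + 997.7 + 997.7 = 22010 mol/min.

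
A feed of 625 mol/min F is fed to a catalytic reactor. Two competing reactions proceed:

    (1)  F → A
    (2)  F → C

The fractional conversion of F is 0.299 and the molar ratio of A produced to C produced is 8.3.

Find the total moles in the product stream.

625 mol/min

Conversion of F: F consumed = 0.299 × 625 = 186.9 mol/min = 1ξ₁ + 1ξ₂.
Selectivity: 1ξ₁ / (1ξ₂) = 8.3 → ξ₁ = 8.3 ξ₂.
Substitute: (1·8.3 + 1) ξ₂ = 186.9 → ξ₂ = 20.09 mol/min, ξ₁ = 166.8 mol/min.
Outlet amounts (n = n₀ + Σ ν·ξ):
  F: 625 − 1(166.8) − 1(20.09) = 438.1
  A: 0 + 1(166.8) = 166.8
  C: 0 + 1(20.09) = 20.09
Total out = 438.1 + 166.8 + 20.09 = 625 mol/min.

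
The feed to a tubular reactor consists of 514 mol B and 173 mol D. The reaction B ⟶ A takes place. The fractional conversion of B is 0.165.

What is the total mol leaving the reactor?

B reacted = 0.165 × 514 = 84.81 mol; ν_B = −1, so ξ = 84.81/1 = 84.81 mol.
Outlet amounts (n = n₀ + ν ξ):
  B: 514 − 1(84.81) = 429.2
  A: 0 + 1(84.81) = 84.81
  D: 173 (inert)
Total out = 429.2 + 84.81 + 173 = 687 mol.

687 mol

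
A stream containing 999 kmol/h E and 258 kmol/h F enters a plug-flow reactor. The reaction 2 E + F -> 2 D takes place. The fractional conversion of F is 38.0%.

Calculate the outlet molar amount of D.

196 kmol/h

F reacted = 0.38 × 258 = 98.04 kmol/h; ν_F = −1, so ξ = 98.04/1 = 98.04 kmol/h.
Outlet amounts (n = n₀ + ν ξ):
  E: 999 − 2(98.04) = 802.9
  F: 258 − 1(98.04) = 160
  D: 0 + 2(98.04) = 196.1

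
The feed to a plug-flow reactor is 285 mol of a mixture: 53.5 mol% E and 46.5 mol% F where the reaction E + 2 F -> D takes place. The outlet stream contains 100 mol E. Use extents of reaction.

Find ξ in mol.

ξ = 52.5 mol

For E: n = n₀ − 1ξ → 100 = 152.5 − 1ξ, giving ξ = 52.47 mol.
Outlet amounts (n = n₀ + ν ξ):
  E: 152.5 − 1(52.47) = 100
  F: 132.5 − 2(52.47) = 27.58
  D: 0 + 1(52.47) = 52.47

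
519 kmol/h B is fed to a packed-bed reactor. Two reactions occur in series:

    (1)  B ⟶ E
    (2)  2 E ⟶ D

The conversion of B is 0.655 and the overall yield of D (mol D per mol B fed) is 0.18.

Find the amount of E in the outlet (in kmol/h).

153 kmol/h

Conversion of B: B consumed = 1ξ₁ = 0.655 × 519 → ξ₁ = 339.9 kmol/h.
Yield of D: 1ξ₂ / 519 = 0.18 → ξ₂ = 93.42 kmol/h.
Outlet amounts (n = n₀ + Σ ν·ξ):
  B: 519 − 1(339.9) = 179.1
  E: 0 + 1(339.9) − 2(93.42) = 153.1
  D: 0 + 1(93.42) = 93.42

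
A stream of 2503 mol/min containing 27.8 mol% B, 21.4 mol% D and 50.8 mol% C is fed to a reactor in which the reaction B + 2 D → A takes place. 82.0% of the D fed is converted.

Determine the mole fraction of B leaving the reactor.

D reacted = 0.82 × 535.6 = 439.2 mol/min; ν_D = −2, so ξ = 439.2/2 = 219.6 mol/min.
Outlet amounts (n = n₀ + ν ξ):
  B: 695.8 − 1(219.6) = 476.2
  D: 535.6 − 2(219.6) = 96.42
  A: 0 + 1(219.6) = 219.6
  C: 1272 (inert)
Total out = 2064 mol/min; y_B = 476.2 / 2064 = 0.2308.

0.231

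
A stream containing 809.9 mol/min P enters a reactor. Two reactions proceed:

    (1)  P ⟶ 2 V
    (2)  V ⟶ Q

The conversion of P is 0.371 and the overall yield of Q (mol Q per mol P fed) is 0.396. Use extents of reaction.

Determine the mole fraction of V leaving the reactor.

0.252

Conversion of P: P consumed = 1ξ₁ = 0.371 × 809.9 → ξ₁ = 300.5 mol/min.
Yield of Q: 1ξ₂ / 809.9 = 0.396 → ξ₂ = 320.7 mol/min.
Outlet amounts (n = n₀ + Σ ν·ξ):
  P: 809.9 − 1(300.5) = 509.4
  V: 0 + 2(300.5) − 1(320.7) = 280.2
  Q: 0 + 1(320.7) = 320.7
Total out = 1110 mol/min; y_V = 280.2 / 1110 = 0.2524.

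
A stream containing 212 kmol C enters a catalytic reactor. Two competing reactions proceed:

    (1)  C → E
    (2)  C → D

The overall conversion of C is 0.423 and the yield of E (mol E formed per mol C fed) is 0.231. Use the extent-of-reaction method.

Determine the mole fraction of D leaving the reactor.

0.192

Yield of E: 1ξ₁ / 212 = 0.231 → ξ₁ = 48.97 kmol.
Conversion of C: 1ξ₁ + 1ξ₂ = 0.423 × 212 = 89.68 → ξ₂ = 40.7 kmol.
Outlet amounts (n = n₀ + Σ ν·ξ):
  C: 212 − 1(48.97) − 1(40.7) = 122.3
  E: 0 + 1(48.97) = 48.97
  D: 0 + 1(40.7) = 40.7
Total out = 212 kmol; y_D = 40.7 / 212 = 0.192.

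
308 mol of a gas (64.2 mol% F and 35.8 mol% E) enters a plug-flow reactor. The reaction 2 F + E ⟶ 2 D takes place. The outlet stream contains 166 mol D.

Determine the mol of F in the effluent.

31.7 mol

For D: n = n₀ + 2ξ → 166 = 0 + 2ξ, giving ξ = 83 mol.
Outlet amounts (n = n₀ + ν ξ):
  F: 197.7 − 2(83) = 31.74
  E: 110.3 − 1(83) = 27.26
  D: 0 + 2(83) = 166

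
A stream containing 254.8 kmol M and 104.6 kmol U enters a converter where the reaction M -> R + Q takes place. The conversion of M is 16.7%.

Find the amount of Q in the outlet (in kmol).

M reacted = 0.167 × 254.8 = 42.55 kmol; ν_M = −1, so ξ = 42.55/1 = 42.55 kmol.
Outlet amounts (n = n₀ + ν ξ):
  M: 254.8 − 1(42.55) = 212.2
  R: 0 + 1(42.55) = 42.55
  Q: 0 + 1(42.55) = 42.55
  U: 104.6 (inert)

42.6 kmol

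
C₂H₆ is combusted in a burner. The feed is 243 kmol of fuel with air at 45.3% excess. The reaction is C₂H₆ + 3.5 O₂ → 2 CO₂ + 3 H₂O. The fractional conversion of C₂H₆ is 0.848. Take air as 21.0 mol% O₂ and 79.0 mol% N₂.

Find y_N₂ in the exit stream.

Stoichiometric O₂ = 3.5 × 243 = 850.5 kmol; O₂ fed = 850.5 × 1.453 = 1236 kmol.
N₂ fed = 1236 × 79/21 = 4649 kmol.
Fuel reacted = 0.848 × 243 → ξ = 206.1 kmol.
Outlet (n = n₀ + ν ξ):
  C₂H₆: 243 − 1(206.1) = 36.94
  O₂: 1236 − 3.5(206.1) = 514.6
  N₂: 4649 (inert)
  CO₂: 0 + 2(206.1) = 412.1
  H₂O: 0 + 3(206.1) = 618.2
Total out = 6231 kmol; y_N₂ = 4649 / 6231 = 0.7461.

0.746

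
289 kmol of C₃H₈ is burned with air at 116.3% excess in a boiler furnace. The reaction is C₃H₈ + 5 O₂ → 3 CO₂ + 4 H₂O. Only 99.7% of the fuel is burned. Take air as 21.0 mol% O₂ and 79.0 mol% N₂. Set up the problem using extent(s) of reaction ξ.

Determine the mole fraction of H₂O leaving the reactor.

Stoichiometric O₂ = 5 × 289 = 1445 kmol; O₂ fed = 1445 × 2.163 = 3126 kmol.
N₂ fed = 3126 × 79/21 = 11760 kmol.
Fuel reacted = 0.997 × 289 → ξ = 288.1 kmol.
Outlet (n = n₀ + ν ξ):
  C₃H₈: 289 − 1(288.1) = 0.867
  O₂: 3126 − 5(288.1) = 1685
  N₂: 11760 (inert)
  CO₂: 0 + 3(288.1) = 864.4
  H₂O: 0 + 4(288.1) = 1153
Total out = 15460 kmol; y_H₂O = 1153 / 15460 = 0.07455.

0.0745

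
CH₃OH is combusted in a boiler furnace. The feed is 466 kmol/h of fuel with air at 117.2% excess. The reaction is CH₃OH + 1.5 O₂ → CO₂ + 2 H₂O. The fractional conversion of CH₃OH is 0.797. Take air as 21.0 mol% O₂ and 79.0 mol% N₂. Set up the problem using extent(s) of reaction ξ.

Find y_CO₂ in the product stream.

0.0471

Stoichiometric O₂ = 1.5 × 466 = 699 kmol/h; O₂ fed = 699 × 2.172 = 1518 kmol/h.
N₂ fed = 1518 × 79/21 = 5711 kmol/h.
Fuel reacted = 0.797 × 466 → ξ = 371.4 kmol/h.
Outlet (n = n₀ + ν ξ):
  CH₃OH: 466 − 1(371.4) = 94.6
  O₂: 1518 − 1.5(371.4) = 961.1
  N₂: 5711 (inert)
  CO₂: 0 + 1(371.4) = 371.4
  H₂O: 0 + 2(371.4) = 742.8
Total out = 7881 kmol/h; y_CO₂ = 371.4 / 7881 = 0.04712.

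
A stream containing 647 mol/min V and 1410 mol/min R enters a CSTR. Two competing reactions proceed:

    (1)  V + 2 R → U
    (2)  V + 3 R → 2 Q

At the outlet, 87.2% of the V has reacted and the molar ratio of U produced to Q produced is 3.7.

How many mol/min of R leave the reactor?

214 mol/min

Conversion of V: V consumed = 0.872 × 647 = 564.2 mol/min = 1ξ₁ + 1ξ₂.
Selectivity: 1ξ₁ / (2ξ₂) = 3.7 → ξ₁ = 7.4 ξ₂.
Substitute: (1·7.4 + 1) ξ₂ = 564.2 → ξ₂ = 67.16 mol/min, ξ₁ = 497 mol/min.
Outlet amounts (n = n₀ + Σ ν·ξ):
  V: 647 − 1(497) − 1(67.16) = 82.82
  R: 1410 − 2(497) − 3(67.16) = 214.5
  U: 0 + 1(497) = 497
  Q: 0 + 2(67.16) = 134.3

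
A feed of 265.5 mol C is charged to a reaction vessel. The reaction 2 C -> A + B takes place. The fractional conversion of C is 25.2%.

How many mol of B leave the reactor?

33.5 mol

C reacted = 0.252 × 265.5 = 66.91 mol; ν_C = −2, so ξ = 66.91/2 = 33.45 mol.
Outlet amounts (n = n₀ + ν ξ):
  C: 265.5 − 2(33.45) = 198.6
  A: 0 + 1(33.45) = 33.45
  B: 0 + 1(33.45) = 33.45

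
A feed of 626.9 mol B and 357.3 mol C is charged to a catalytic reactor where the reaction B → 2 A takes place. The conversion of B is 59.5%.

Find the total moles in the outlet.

1360 mol

B reacted = 0.595 × 626.9 = 373 mol; ν_B = −1, so ξ = 373/1 = 373 mol.
Outlet amounts (n = n₀ + ν ξ):
  B: 626.9 − 1(373) = 253.9
  A: 0 + 2(373) = 746
  C: 357.3 (inert)
Total out = 253.9 + 746 + 357.3 = 1357 mol.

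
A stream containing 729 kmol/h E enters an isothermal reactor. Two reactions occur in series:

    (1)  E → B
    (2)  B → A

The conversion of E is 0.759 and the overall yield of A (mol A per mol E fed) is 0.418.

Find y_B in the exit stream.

Conversion of E: E consumed = 1ξ₁ = 0.759 × 729 → ξ₁ = 553.3 kmol/h.
Yield of A: 1ξ₂ / 729 = 0.418 → ξ₂ = 304.7 kmol/h.
Outlet amounts (n = n₀ + Σ ν·ξ):
  E: 729 − 1(553.3) = 175.7
  B: 0 + 1(553.3) − 1(304.7) = 248.6
  A: 0 + 1(304.7) = 304.7
Total out = 729 kmol/h; y_B = 248.6 / 729 = 0.341.

0.341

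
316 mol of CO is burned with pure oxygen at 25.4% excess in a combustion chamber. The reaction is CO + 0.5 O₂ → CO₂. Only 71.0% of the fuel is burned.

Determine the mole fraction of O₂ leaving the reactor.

0.214

Stoichiometric O₂ = 0.5 × 316 = 158 mol; O₂ fed = 158 × 1.254 = 198.1 mol.
Fuel reacted = 0.71 × 316 → ξ = 224.4 mol.
Outlet (n = n₀ + ν ξ):
  CO: 316 − 1(224.4) = 91.64
  O₂: 198.1 − 0.5(224.4) = 85.95
  CO₂: 0 + 1(224.4) = 224.4
Total out = 402 mol; y_O₂ = 85.95 / 402 = 0.2138.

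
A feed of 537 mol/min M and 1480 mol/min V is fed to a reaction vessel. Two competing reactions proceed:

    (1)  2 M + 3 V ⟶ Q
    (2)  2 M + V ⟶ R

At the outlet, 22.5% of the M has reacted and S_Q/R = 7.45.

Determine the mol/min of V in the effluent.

Conversion of M: M consumed = 0.225 × 537 = 120.8 mol/min = 2ξ₁ + 2ξ₂.
Selectivity: 1ξ₁ / (1ξ₂) = 7.45 → ξ₁ = 7.45 ξ₂.
Substitute: (2·7.45 + 2) ξ₂ = 120.8 → ξ₂ = 7.149 mol/min, ξ₁ = 53.26 mol/min.
Outlet amounts (n = n₀ + Σ ν·ξ):
  M: 537 − 2(53.26) − 2(7.149) = 416.2
  V: 1480 − 3(53.26) − 1(7.149) = 1313
  Q: 0 + 1(53.26) = 53.26
  R: 0 + 1(7.149) = 7.149

1310 mol/min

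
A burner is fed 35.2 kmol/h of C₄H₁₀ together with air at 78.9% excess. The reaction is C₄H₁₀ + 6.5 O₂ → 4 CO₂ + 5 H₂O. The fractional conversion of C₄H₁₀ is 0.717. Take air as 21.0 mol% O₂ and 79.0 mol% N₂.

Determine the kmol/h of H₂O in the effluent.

126 kmol/h

Stoichiometric O₂ = 6.5 × 35.2 = 228.8 kmol/h; O₂ fed = 228.8 × 1.789 = 409.3 kmol/h.
N₂ fed = 409.3 × 79/21 = 1540 kmol/h.
Fuel reacted = 0.717 × 35.2 → ξ = 25.24 kmol/h.
Outlet (n = n₀ + ν ξ):
  C₄H₁₀: 35.2 − 1(25.24) = 9.962
  O₂: 409.3 − 6.5(25.24) = 245.3
  N₂: 1540 (inert)
  CO₂: 0 + 4(25.24) = 101
  H₂O: 0 + 5(25.24) = 126.2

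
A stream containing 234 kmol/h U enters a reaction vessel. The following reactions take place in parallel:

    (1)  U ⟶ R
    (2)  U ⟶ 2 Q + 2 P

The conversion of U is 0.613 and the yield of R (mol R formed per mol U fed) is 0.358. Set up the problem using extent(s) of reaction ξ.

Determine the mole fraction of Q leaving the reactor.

Yield of R: 1ξ₁ / 234 = 0.358 → ξ₁ = 83.77 kmol/h.
Conversion of U: 1ξ₁ + 1ξ₂ = 0.613 × 234 = 143.4 → ξ₂ = 59.67 kmol/h.
Outlet amounts (n = n₀ + Σ ν·ξ):
  U: 234 − 1(83.77) − 1(59.67) = 90.56
  R: 0 + 1(83.77) = 83.77
  Q: 0 + 2(59.67) = 119.3
  P: 0 + 2(59.67) = 119.3
Total out = 413 kmol/h; y_Q = 119.3 / 413 = 0.289.

0.289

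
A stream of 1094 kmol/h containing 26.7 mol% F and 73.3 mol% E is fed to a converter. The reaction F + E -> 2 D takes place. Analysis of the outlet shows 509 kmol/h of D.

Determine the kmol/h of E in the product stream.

For D: n = n₀ + 2ξ → 509 = 0 + 2ξ, giving ξ = 254.5 kmol/h.
Outlet amounts (n = n₀ + ν ξ):
  F: 292.1 − 1(254.5) = 37.6
  E: 801.9 − 1(254.5) = 547.4
  D: 0 + 2(254.5) = 509

547 kmol/h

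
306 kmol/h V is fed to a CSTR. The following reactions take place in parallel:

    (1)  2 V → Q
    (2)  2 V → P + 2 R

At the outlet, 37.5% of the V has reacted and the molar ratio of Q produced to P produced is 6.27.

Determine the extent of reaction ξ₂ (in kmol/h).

Conversion of V: V consumed = 0.375 × 306 = 114.8 kmol/h = 2ξ₁ + 2ξ₂.
Selectivity: 1ξ₁ / (1ξ₂) = 6.27 → ξ₁ = 6.27 ξ₂.
Substitute: (2·6.27 + 2) ξ₂ = 114.8 → ξ₂ = 7.892 kmol/h, ξ₁ = 49.48 kmol/h.
Outlet amounts (n = n₀ + Σ ν·ξ):
  V: 306 − 2(49.48) − 2(7.892) = 191.2
  Q: 0 + 1(49.48) = 49.48
  P: 0 + 1(7.892) = 7.892
  R: 0 + 2(7.892) = 15.78

ξ₂ = 7.89 kmol/h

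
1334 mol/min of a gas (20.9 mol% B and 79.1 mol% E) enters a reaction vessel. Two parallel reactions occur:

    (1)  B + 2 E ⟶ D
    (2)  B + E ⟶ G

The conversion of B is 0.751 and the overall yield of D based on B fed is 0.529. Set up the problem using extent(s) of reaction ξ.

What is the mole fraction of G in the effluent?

Yield of D: 1ξ₁ / 278.8 = 0.529 → ξ₁ = 147.5 mol/min.
Conversion of B: 1ξ₁ + 1ξ₂ = 0.751 × 278.8 = 209.4 → ξ₂ = 61.89 mol/min.
Outlet amounts (n = n₀ + Σ ν·ξ):
  B: 278.8 − 1(147.5) − 1(61.89) = 69.42
  E: 1055 − 2(147.5) − 1(61.89) = 698.3
  D: 0 + 1(147.5) = 147.5
  G: 0 + 1(61.89) = 61.89
Total out = 977.1 mol/min; y_G = 61.89 / 977.1 = 0.06334.

0.0633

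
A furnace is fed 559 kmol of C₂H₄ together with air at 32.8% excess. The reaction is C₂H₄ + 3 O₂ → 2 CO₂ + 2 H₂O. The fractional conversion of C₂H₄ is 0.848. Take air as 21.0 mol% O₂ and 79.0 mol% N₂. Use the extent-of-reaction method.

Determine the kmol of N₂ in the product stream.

Stoichiometric O₂ = 3 × 559 = 1677 kmol; O₂ fed = 1677 × 1.328 = 2227 kmol.
N₂ fed = 2227 × 79/21 = 8378 kmol.
Fuel reacted = 0.848 × 559 → ξ = 474 kmol.
Outlet (n = n₀ + ν ξ):
  C₂H₄: 559 − 1(474) = 84.97
  O₂: 2227 − 3(474) = 805
  N₂: 8378 (inert)
  CO₂: 0 + 2(474) = 948.1
  H₂O: 0 + 2(474) = 948.1

8380 kmol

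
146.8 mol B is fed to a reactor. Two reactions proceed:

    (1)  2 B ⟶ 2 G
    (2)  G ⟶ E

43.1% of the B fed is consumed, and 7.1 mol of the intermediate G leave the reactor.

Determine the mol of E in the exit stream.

56.2 mol

Conversion of B: B consumed = 2ξ₁ = 0.431 × 146.8 → ξ₁ = 31.64 mol.
G balance: n_G = 0 + 2ξ₁ − 1ξ₂ = 7.1 → ξ₂ = (2·31.64 − 7.1)/1 = 56.17 mol.
Outlet amounts (n = n₀ + Σ ν·ξ):
  B: 146.8 − 2(31.64) = 83.53
  G: 0 + 2(31.64) − 1(56.17) = 7.1
  E: 0 + 1(56.17) = 56.17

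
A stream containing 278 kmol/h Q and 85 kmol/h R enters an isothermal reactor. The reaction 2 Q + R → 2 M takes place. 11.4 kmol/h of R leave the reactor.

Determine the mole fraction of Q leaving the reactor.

For R: n = n₀ − 1ξ → 11.4 = 85 − 1ξ, giving ξ = 73.6 kmol/h.
Outlet amounts (n = n₀ + ν ξ):
  Q: 278 − 2(73.6) = 130.8
  R: 85 − 1(73.6) = 11.4
  M: 0 + 2(73.6) = 147.2
Total out = 289.4 kmol/h; y_Q = 130.8 / 289.4 = 0.452.

0.452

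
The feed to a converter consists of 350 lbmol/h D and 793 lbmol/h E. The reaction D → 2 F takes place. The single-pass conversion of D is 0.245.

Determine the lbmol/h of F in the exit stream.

D reacted = 0.245 × 350 = 85.75 lbmol/h; ν_D = −1, so ξ = 85.75/1 = 85.75 lbmol/h.
Outlet amounts (n = n₀ + ν ξ):
  D: 350 − 1(85.75) = 264.2
  F: 0 + 2(85.75) = 171.5
  E: 793 (inert)

172 lbmol/h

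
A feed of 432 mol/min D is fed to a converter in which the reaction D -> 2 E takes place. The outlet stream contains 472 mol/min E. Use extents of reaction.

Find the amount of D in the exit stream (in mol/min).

196 mol/min

For E: n = n₀ + 2ξ → 472 = 0 + 2ξ, giving ξ = 236 mol/min.
Outlet amounts (n = n₀ + ν ξ):
  D: 432 − 1(236) = 196
  E: 0 + 2(236) = 472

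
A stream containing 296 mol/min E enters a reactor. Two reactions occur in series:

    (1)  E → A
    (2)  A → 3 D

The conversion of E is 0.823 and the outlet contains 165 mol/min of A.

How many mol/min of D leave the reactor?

Conversion of E: E consumed = 1ξ₁ = 0.823 × 296 → ξ₁ = 243.6 mol/min.
A balance: n_A = 0 + 1ξ₁ − 1ξ₂ = 165 → ξ₂ = (1·243.6 − 165)/1 = 78.61 mol/min.
Outlet amounts (n = n₀ + Σ ν·ξ):
  E: 296 − 1(243.6) = 52.39
  A: 0 + 1(243.6) − 1(78.61) = 165
  D: 0 + 3(78.61) = 235.8

236 mol/min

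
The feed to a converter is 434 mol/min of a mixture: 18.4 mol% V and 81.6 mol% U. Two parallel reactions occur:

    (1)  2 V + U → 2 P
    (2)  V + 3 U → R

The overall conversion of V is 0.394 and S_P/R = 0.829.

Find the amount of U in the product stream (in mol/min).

Conversion of V: V consumed = 0.394 × 79.86 = 31.46 mol/min = 2ξ₁ + 1ξ₂.
Selectivity: 2ξ₁ / (1ξ₂) = 0.829 → ξ₁ = 0.4145 ξ₂.
Substitute: (2·0.4145 + 1) ξ₂ = 31.46 → ξ₂ = 17.2 mol/min, ξ₁ = 7.13 mol/min.
Outlet amounts (n = n₀ + Σ ν·ξ):
  V: 79.86 − 2(7.13) − 1(17.2) = 48.39
  U: 354.1 − 1(7.13) − 3(17.2) = 295.4
  P: 0 + 2(7.13) = 14.26
  R: 0 + 1(17.2) = 17.2

295 mol/min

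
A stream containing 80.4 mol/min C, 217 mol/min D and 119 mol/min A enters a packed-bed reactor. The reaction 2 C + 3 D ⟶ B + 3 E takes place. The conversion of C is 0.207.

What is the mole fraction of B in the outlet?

C reacted = 0.207 × 80.4 = 16.64 mol/min; ν_C = −2, so ξ = 16.64/2 = 8.321 mol/min.
Outlet amounts (n = n₀ + ν ξ):
  C: 80.4 − 2(8.321) = 63.76
  D: 217 − 3(8.321) = 192
  B: 0 + 1(8.321) = 8.321
  E: 0 + 3(8.321) = 24.96
  A: 119 (inert)
Total out = 408.1 mol/min; y_B = 8.321 / 408.1 = 0.02039.

0.0204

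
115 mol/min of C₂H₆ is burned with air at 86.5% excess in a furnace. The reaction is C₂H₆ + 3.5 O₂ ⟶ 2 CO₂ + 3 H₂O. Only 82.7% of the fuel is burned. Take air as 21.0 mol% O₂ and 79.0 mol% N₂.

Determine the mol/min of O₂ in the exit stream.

418 mol/min

Stoichiometric O₂ = 3.5 × 115 = 402.5 mol/min; O₂ fed = 402.5 × 1.865 = 750.7 mol/min.
N₂ fed = 750.7 × 79/21 = 2824 mol/min.
Fuel reacted = 0.827 × 115 → ξ = 95.1 mol/min.
Outlet (n = n₀ + ν ξ):
  C₂H₆: 115 − 1(95.1) = 19.9
  O₂: 750.7 − 3.5(95.1) = 417.8
  N₂: 2824 (inert)
  CO₂: 0 + 2(95.1) = 190.2
  H₂O: 0 + 3(95.1) = 285.3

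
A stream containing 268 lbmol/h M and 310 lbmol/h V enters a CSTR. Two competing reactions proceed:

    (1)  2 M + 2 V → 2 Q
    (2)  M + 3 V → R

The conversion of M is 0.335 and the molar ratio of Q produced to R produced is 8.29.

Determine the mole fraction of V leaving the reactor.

Conversion of M: M consumed = 0.335 × 268 = 89.78 lbmol/h = 2ξ₁ + 1ξ₂.
Selectivity: 2ξ₁ / (1ξ₂) = 8.29 → ξ₁ = 4.145 ξ₂.
Substitute: (2·4.145 + 1) ξ₂ = 89.78 → ξ₂ = 9.664 lbmol/h, ξ₁ = 40.06 lbmol/h.
Outlet amounts (n = n₀ + Σ ν·ξ):
  M: 268 − 2(40.06) − 1(9.664) = 178.2
  V: 310 − 2(40.06) − 3(9.664) = 200.9
  Q: 0 + 2(40.06) = 80.12
  R: 0 + 1(9.664) = 9.664
Total out = 468.9 lbmol/h; y_V = 200.9 / 468.9 = 0.4284.

0.428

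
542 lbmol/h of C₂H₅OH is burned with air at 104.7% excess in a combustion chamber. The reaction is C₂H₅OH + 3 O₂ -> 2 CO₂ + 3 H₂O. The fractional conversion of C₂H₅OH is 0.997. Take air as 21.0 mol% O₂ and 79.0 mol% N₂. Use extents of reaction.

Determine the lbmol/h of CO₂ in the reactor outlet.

Stoichiometric O₂ = 3 × 542 = 1626 lbmol/h; O₂ fed = 1626 × 2.047 = 3328 lbmol/h.
N₂ fed = 3328 × 79/21 = 12520 lbmol/h.
Fuel reacted = 0.997 × 542 → ξ = 540.4 lbmol/h.
Outlet (n = n₀ + ν ξ):
  C₂H₅OH: 542 − 1(540.4) = 1.626
  O₂: 3328 − 3(540.4) = 1707
  N₂: 12520 (inert)
  CO₂: 0 + 2(540.4) = 1081
  H₂O: 0 + 3(540.4) = 1621

1080 lbmol/h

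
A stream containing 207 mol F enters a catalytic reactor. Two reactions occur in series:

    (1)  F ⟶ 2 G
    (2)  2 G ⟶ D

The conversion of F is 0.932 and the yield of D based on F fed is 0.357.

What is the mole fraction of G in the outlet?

0.73

Conversion of F: F consumed = 1ξ₁ = 0.932 × 207 → ξ₁ = 192.9 mol.
Yield of D: 1ξ₂ / 207 = 0.357 → ξ₂ = 73.9 mol.
Outlet amounts (n = n₀ + Σ ν·ξ):
  F: 207 − 1(192.9) = 14.08
  G: 0 + 2(192.9) − 2(73.9) = 238.1
  D: 0 + 1(73.9) = 73.9
Total out = 326 mol; y_G = 238.1 / 326 = 0.7302.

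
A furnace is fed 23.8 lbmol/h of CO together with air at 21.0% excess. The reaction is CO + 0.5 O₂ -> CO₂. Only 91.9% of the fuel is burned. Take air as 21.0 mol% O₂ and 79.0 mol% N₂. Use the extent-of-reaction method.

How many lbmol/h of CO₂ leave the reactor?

21.9 lbmol/h

Stoichiometric O₂ = 0.5 × 23.8 = 11.9 lbmol/h; O₂ fed = 11.9 × 1.210 = 14.4 lbmol/h.
N₂ fed = 14.4 × 79/21 = 54.17 lbmol/h.
Fuel reacted = 0.919 × 23.8 → ξ = 21.87 lbmol/h.
Outlet (n = n₀ + ν ξ):
  CO: 23.8 − 1(21.87) = 1.928
  O₂: 14.4 − 0.5(21.87) = 3.463
  N₂: 54.17 (inert)
  CO₂: 0 + 1(21.87) = 21.87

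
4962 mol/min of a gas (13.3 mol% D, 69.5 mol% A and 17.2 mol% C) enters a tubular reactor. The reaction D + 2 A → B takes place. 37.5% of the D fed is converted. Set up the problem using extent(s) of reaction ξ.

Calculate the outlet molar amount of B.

D reacted = 0.375 × 659.9 = 247.5 mol/min; ν_D = −1, so ξ = 247.5/1 = 247.5 mol/min.
Outlet amounts (n = n₀ + ν ξ):
  D: 659.9 − 1(247.5) = 412.5
  A: 3449 − 2(247.5) = 2954
  B: 0 + 1(247.5) = 247.5
  C: 853.5 (inert)

247 mol/min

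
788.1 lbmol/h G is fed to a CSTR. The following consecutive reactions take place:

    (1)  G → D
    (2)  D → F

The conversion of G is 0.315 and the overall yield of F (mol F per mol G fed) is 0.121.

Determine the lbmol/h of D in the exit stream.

153 lbmol/h

Conversion of G: G consumed = 1ξ₁ = 0.315 × 788.1 → ξ₁ = 248.3 lbmol/h.
Yield of F: 1ξ₂ / 788.1 = 0.121 → ξ₂ = 95.36 lbmol/h.
Outlet amounts (n = n₀ + Σ ν·ξ):
  G: 788.1 − 1(248.3) = 539.8
  D: 0 + 1(248.3) − 1(95.36) = 152.9
  F: 0 + 1(95.36) = 95.36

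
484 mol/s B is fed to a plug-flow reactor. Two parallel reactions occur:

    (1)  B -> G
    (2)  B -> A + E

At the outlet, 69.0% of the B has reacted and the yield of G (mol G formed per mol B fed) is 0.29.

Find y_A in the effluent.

Yield of G: 1ξ₁ / 484 = 0.29 → ξ₁ = 140.4 mol/s.
Conversion of B: 1ξ₁ + 1ξ₂ = 0.69 × 484 = 334 → ξ₂ = 193.6 mol/s.
Outlet amounts (n = n₀ + Σ ν·ξ):
  B: 484 − 1(140.4) − 1(193.6) = 150
  G: 0 + 1(140.4) = 140.4
  A: 0 + 1(193.6) = 193.6
  E: 0 + 1(193.6) = 193.6
Total out = 677.6 mol/s; y_A = 193.6 / 677.6 = 0.2857.

0.286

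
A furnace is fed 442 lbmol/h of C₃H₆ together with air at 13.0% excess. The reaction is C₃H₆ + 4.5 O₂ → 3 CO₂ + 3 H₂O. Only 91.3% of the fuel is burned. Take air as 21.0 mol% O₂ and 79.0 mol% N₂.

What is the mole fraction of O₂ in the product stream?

Stoichiometric O₂ = 4.5 × 442 = 1989 lbmol/h; O₂ fed = 1989 × 1.130 = 2248 lbmol/h.
N₂ fed = 2248 × 79/21 = 8455 lbmol/h.
Fuel reacted = 0.913 × 442 → ξ = 403.5 lbmol/h.
Outlet (n = n₀ + ν ξ):
  C₃H₆: 442 − 1(403.5) = 38.45
  O₂: 2248 − 4.5(403.5) = 431.6
  N₂: 8455 (inert)
  CO₂: 0 + 3(403.5) = 1211
  H₂O: 0 + 3(403.5) = 1211
Total out = 11350 lbmol/h; y_O₂ = 431.6 / 11350 = 0.03804.

0.038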